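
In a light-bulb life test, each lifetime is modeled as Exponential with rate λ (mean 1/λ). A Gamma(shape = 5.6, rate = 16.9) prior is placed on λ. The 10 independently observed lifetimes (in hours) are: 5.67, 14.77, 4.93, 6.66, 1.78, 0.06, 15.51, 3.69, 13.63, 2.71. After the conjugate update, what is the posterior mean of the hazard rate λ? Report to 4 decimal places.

0.1807

With a Gamma(shape α, rate β) prior on the exponential rate λ, the posterior after n observations with total T = Σxᵢ is Gamma(α+n, β+T).
Sum of observations T = 69.41 hours; n = 10.
Posterior: Gamma(5.6+10, 16.9+69.41) = Gamma(15.6, 86.31).
Posterior mean of λ = α/β = 15.6/86.31 = 0.1807.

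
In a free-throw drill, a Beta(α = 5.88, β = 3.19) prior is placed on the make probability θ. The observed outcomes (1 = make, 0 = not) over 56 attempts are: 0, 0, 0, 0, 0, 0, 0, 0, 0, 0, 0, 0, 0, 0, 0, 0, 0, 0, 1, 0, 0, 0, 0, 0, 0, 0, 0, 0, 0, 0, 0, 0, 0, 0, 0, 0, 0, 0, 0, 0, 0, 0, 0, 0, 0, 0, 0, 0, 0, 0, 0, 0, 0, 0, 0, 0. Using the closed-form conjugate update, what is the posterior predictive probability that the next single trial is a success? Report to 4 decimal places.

0.1057

The Beta prior is conjugate to a Binomial/Bernoulli likelihood; the update adds successes to α and failures to β.
Posterior: Beta(α+k, β+n−k) = Beta(5.88+1, 3.19+55) = Beta(6.88, 58.19).
For a single future Bernoulli trial, P(success | data) = α/(α+β) = 0.1057.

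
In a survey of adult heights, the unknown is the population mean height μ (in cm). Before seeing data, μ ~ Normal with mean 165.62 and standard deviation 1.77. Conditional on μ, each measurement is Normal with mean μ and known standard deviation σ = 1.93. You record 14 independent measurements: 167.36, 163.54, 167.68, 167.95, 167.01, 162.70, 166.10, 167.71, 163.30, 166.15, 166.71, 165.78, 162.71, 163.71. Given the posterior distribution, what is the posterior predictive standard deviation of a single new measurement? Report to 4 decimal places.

1.9925

For Normal data with known variance σ², a Normal(μ₀, σ₀²) prior on μ is conjugate. Posterior precision = 1/σ₀² + n/σ²; posterior mean is the precision-weighted average of μ₀ and x̄.
σ₀² = 1.77² = 3.1329, σ² = 1.93² = 3.7249; σ² + n·σ₀² = 3.7249 + 14·3.1329 = 47.5855.
Posterior precision = 1/σ₀² + n/σ² = 1/3.1329 + 14/3.7249 = (σ² + n·σ₀²)/(σ₀²σ²) = 47.5855/(3.1329·3.7249); posterior variance σₙ² = σ₀²σ²/(σ² + n·σ₀²) = 3.1329·3.7249/47.5855 = 0.245237.
Predictive variance for one new observation = σₙ² + σ² = 3.1329·3.7249/47.5855 + 3.7249 = σ²·(σ₀² + 47.5855)/47.5855 = 3.7249·50.7184/47.5855 = 3.970137; SD = √(3.7249·50.7184/47.5855) = 1.9925.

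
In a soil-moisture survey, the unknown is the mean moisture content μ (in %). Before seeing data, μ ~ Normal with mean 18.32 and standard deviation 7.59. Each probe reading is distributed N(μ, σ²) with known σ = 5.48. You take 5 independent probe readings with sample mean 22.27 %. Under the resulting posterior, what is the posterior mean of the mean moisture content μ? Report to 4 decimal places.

21.8971

For Normal data with known variance σ², a Normal(μ₀, σ₀²) prior on μ is conjugate. Posterior precision = 1/σ₀² + n/σ²; posterior mean is the precision-weighted average of μ₀ and x̄.
n·x̄ = 5·22.27 = 111.35.
σ₀² = 7.59² = 57.6081, σ² = 5.48² = 30.0304; σ² + n·σ₀² = 30.0304 + 5·57.6081 = 318.0709.
Posterior mean = (μ₀/σ₀² + n·x̄/σ²)/(1/σ₀² + n/σ²) = (σ²·μ₀ + σ₀²·n·x̄)/(σ² + n·σ₀²) = (30.0304·18.32 + 57.6081·111.35)/318.0709 = 6964.818863/318.0709 = 21.8971.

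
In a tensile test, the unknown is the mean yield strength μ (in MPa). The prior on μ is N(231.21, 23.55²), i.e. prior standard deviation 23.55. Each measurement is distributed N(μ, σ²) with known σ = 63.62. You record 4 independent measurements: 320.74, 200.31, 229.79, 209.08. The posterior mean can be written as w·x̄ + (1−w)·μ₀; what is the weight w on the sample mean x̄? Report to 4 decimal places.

0.3540

For Normal data with known variance σ², a Normal(μ₀, σ₀²) prior on μ is conjugate. Posterior precision = 1/σ₀² + n/σ²; posterior mean is the precision-weighted average of μ₀ and x̄.
σ₀² = 23.55² = 554.6025, σ² = 63.62² = 4047.5044. Prior precision 1/σ₀² = 1/554.6025; data precision n/σ² = 4/4047.5044.
w = (n/σ²)/(1/σ₀² + n/σ²) = n·σ₀²/(σ² + n·σ₀²) = 4·554.6025/(4047.5044 + 4·554.6025) = 2218.41/6265.9144 = 0.3540.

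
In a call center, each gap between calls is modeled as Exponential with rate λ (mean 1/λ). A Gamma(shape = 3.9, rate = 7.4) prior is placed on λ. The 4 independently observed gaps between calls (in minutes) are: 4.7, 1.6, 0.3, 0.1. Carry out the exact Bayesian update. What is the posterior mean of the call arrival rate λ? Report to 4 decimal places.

0.5603

With a Gamma(shape α, rate β) prior on the exponential rate λ, the posterior after n observations with total T = Σxᵢ is Gamma(α+n, β+T).
Sum of observations T = 6.7 minutes; n = 4.
Posterior: Gamma(3.9+4, 7.4+6.7) = Gamma(7.9, 14.1).
Posterior mean of λ = α/β = 7.9/14.1 = 0.5603.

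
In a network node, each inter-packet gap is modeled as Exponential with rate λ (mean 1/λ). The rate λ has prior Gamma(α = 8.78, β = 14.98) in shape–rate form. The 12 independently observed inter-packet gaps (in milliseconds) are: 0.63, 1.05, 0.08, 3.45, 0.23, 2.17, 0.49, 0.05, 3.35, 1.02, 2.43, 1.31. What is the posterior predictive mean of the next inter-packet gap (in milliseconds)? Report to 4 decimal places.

With a Gamma(shape α, rate β) prior on the exponential rate λ, the posterior after n observations with total T = Σxᵢ is Gamma(α+n, β+T).
Sum of observations T = 16.26 milliseconds; n = 12.
Posterior: Gamma(8.78+12, 14.98+16.26) = Gamma(20.78, 31.24).
The predictive distribution for the next observation is Lomax; its mean is β/(α−1) = 31.24/19.78 = 1.5794.

1.5794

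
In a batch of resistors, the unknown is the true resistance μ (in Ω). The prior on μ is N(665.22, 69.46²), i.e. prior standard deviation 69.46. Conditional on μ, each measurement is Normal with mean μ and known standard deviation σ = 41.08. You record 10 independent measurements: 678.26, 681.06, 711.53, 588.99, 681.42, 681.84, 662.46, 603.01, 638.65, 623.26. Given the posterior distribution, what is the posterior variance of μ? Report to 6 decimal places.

163.053406

For Normal data with known variance σ², a Normal(μ₀, σ₀²) prior on μ is conjugate. Posterior precision = 1/σ₀² + n/σ²; posterior mean is the precision-weighted average of μ₀ and x̄.
σ₀² = 69.46² = 4824.6916, σ² = 41.08² = 1687.5664; σ² + n·σ₀² = 1687.5664 + 10·4824.6916 = 49934.4824.
Posterior precision = 1/σ₀² + n/σ² = 1/4824.6916 + 10/1687.5664 = (σ² + n·σ₀²)/(σ₀²σ²) = 49934.4824/(4824.6916·1687.5664); posterior variance σₙ² = σ₀²σ²/(σ² + n·σ₀²) = 4824.6916·1687.5664/49934.4824 = 163.053406.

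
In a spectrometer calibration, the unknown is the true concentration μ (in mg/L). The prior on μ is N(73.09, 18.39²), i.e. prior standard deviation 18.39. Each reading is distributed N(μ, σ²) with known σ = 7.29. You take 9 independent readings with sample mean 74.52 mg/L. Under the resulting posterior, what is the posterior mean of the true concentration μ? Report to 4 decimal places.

74.4955

For Normal data with known variance σ², a Normal(μ₀, σ₀²) prior on μ is conjugate. Posterior precision = 1/σ₀² + n/σ²; posterior mean is the precision-weighted average of μ₀ and x̄.
n·x̄ = 9·74.52 = 670.68.
σ₀² = 18.39² = 338.1921, σ² = 7.29² = 53.1441; σ² + n·σ₀² = 53.1441 + 9·338.1921 = 3096.873.
Posterior mean = (μ₀/σ₀² + n·x̄/σ²)/(1/σ₀² + n/σ²) = (σ²·μ₀ + σ₀²·n·x̄)/(σ² + n·σ₀²) = (53.1441·73.09 + 338.1921·670.68)/3096.873 = 230702.979897/3096.873 = 74.4955.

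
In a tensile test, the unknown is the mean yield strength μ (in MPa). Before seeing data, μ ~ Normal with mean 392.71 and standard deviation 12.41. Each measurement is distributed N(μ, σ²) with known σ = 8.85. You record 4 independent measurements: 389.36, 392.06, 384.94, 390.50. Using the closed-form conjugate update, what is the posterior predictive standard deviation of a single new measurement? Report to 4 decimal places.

9.7824

For Normal data with known variance σ², a Normal(μ₀, σ₀²) prior on μ is conjugate. Posterior precision = 1/σ₀² + n/σ²; posterior mean is the precision-weighted average of μ₀ and x̄.
σ₀² = 12.41² = 154.0081, σ² = 8.85² = 78.3225; σ² + n·σ₀² = 78.3225 + 4·154.0081 = 694.3549.
Posterior precision = 1/σ₀² + n/σ² = 1/154.0081 + 4/78.3225 = (σ² + n·σ₀²)/(σ₀²σ²) = 694.3549/(154.0081·78.3225); posterior variance σₙ² = σ₀²σ²/(σ² + n·σ₀²) = 154.0081·78.3225/694.3549 = 17.371951.
Predictive variance for one new observation = σₙ² + σ² = 154.0081·78.3225/694.3549 + 78.3225 = σ²·(σ₀² + 694.3549)/694.3549 = 78.3225·848.363/694.3549 = 95.694451; SD = √(78.3225·848.363/694.3549) = 9.7824.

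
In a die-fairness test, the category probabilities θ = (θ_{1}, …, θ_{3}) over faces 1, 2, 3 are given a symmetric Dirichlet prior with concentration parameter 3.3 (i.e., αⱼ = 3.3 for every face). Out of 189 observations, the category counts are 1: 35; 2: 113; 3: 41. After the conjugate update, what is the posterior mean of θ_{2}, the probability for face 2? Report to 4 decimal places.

The Dirichlet prior is conjugate to the Multinomial likelihood: each posterior αⱼ = prior αⱼ + observed count nⱼ.
Posterior concentration: (38.3, 116.3, 44.3), total = 198.9.
E[θ_{2}|data] = α_{2}/Σα = 116.3/198.9 = 0.5847.

0.5847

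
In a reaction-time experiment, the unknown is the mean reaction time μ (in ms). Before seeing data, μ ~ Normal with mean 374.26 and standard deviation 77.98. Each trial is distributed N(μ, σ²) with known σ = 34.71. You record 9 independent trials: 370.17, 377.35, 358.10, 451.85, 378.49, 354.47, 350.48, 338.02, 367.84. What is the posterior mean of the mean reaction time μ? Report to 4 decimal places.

371.9150

For Normal data with known variance σ², a Normal(μ₀, σ₀²) prior on μ is conjugate. Posterior precision = 1/σ₀² + n/σ²; posterior mean is the precision-weighted average of μ₀ and x̄.
Σxᵢ = 370.17 + 377.35 + 358.10 + 451.85 + 378.49 + 354.47 + 350.48 + 338.02 + 367.84 = 3346.77, so n·x̄ = 3346.77.
σ₀² = 77.98² = 6080.8804, σ² = 34.71² = 1204.7841; σ² + n·σ₀² = 1204.7841 + 9·6080.8804 = 55932.7077.
Posterior mean = (μ₀/σ₀² + n·x̄/σ²)/(1/σ₀² + n/σ²) = (σ²·μ₀ + σ₀²·n·x̄)/(σ² + n·σ₀²) = (1204.7841·374.26 + 6080.8804·3346.77)/55932.7077 = 20802210.593574/55932.7077 = 371.9150.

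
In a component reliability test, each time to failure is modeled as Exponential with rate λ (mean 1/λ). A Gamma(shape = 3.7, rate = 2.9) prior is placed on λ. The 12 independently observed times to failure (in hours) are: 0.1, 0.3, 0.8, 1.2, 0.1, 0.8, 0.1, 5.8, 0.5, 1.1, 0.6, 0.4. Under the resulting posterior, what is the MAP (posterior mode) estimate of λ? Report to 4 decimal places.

With a Gamma(shape α, rate β) prior on the exponential rate λ, the posterior after n observations with total T = Σxᵢ is Gamma(α+n, β+T).
Sum of observations T = 11.8 hours; n = 12.
Posterior: Gamma(3.7+12, 2.9+11.8) = Gamma(15.7, 14.7).
Mode = (α−1)/β = 1.0000.

1.0000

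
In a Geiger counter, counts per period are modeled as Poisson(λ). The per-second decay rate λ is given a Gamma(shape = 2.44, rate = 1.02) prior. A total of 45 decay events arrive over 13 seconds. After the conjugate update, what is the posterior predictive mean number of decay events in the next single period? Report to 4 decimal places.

3.3837

With a Gamma(shape α, rate β) prior, the Poisson likelihood is conjugate: the posterior is Gamma(α + ΣXᵢ, β + n).
Posterior: Gamma(α+S, β+n) = Gamma(2.44+45, 1.02+13) = Gamma(47.44, 14.02).
The predictive distribution for one future period is NegBinom with mean α/β = 3.3837.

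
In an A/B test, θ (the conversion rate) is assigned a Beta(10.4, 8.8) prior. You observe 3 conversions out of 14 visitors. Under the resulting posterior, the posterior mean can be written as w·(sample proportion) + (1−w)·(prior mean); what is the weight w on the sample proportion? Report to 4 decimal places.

The Beta prior is conjugate to a Binomial/Bernoulli likelihood; the update adds successes to α and failures to β.
Posterior mean = (α₀+k)/(α₀+β₀+n) = [n/(α₀+β₀+n)]·(k/n) + [(α₀+β₀)/(α₀+β₀+n)]·α₀/(α₀+β₀), so only n and the prior enter the weight.
The weight on the data is w = n/(α₀+β₀+n) = 14/(10.4+8.8+14) = 14/33.2 = 0.4217.

0.4217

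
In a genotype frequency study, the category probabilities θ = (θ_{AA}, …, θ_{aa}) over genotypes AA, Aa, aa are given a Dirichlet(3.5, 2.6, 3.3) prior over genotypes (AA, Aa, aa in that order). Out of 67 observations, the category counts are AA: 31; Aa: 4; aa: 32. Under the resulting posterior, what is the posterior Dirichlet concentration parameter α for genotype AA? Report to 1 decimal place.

The Dirichlet prior is conjugate to the Multinomial likelihood: each posterior αⱼ = prior αⱼ + observed count nⱼ.
Posterior concentration: (34.5, 6.6, 35.3), total = 76.4.
α_{AA} = 3.5 + 31 = 34.5.

34.5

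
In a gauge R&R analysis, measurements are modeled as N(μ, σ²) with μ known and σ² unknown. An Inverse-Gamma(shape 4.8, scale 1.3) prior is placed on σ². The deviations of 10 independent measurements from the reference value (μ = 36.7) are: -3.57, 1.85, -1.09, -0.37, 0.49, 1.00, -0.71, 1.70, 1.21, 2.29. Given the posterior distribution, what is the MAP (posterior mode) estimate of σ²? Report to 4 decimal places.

With known mean μ and an Inverse-Gamma(α, β) prior on σ², the Normal likelihood is conjugate: posterior is Inv-Gamma(α + n/2, β + Σ(xᵢ−μ)²/2).
Σ(xᵢ−μ)² = (-3.57)² + (1.85)² + (-1.09)² + (-0.37)² + (0.49)² + (1.00)² + (-0.71)² + (1.70)² + (1.21)² + (2.29)² = 28.8348.
Posterior: Inv-Gamma(4.8 + 10/2, 1.3 + 28.8348/2) = Inv-Gamma(9.80, 15.71740).
Mode = β/(α+1) = 15.71740/10.80 = 1.4553.

1.4553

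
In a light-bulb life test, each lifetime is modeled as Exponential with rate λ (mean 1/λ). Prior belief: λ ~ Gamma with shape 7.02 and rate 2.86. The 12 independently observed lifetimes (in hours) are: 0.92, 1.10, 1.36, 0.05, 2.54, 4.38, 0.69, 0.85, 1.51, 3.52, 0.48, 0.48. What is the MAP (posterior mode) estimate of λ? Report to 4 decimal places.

0.8689

With a Gamma(shape α, rate β) prior on the exponential rate λ, the posterior after n observations with total T = Σxᵢ is Gamma(α+n, β+T).
Sum of observations T = 17.88 hours; n = 12.
Posterior: Gamma(7.02+12, 2.86+17.88) = Gamma(19.02, 20.74).
Mode = (α−1)/β = 0.8689.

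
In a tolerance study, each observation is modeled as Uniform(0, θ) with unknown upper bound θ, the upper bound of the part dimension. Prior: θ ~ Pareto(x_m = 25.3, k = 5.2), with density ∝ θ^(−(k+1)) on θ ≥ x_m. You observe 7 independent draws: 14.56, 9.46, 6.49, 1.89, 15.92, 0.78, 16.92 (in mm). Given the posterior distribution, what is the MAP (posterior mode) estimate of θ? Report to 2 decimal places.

25.30

A Pareto(scale x_m, shape k) prior on the upper bound θ of Uniform(0, θ) is conjugate: posterior is Pareto(max(x_m, max xᵢ), k + n).
Sample maximum = 16.92; prior scale x_m = 25.3 → posterior scale = max = 25.30.
Posterior shape = 5.2 + 7 = 12.2.
The Pareto density is decreasing on [x_m, ∞), so the mode is x_m = 25.30.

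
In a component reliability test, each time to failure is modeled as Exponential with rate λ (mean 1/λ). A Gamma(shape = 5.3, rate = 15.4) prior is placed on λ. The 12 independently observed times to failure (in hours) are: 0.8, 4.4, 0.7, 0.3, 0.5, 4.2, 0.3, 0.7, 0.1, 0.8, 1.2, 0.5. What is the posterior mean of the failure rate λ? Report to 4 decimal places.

0.5786

With a Gamma(shape α, rate β) prior on the exponential rate λ, the posterior after n observations with total T = Σxᵢ is Gamma(α+n, β+T).
Sum of observations T = 14.5 hours; n = 12.
Posterior: Gamma(5.3+12, 15.4+14.5) = Gamma(17.3, 29.9).
Posterior mean of λ = α/β = 17.3/29.9 = 0.5786.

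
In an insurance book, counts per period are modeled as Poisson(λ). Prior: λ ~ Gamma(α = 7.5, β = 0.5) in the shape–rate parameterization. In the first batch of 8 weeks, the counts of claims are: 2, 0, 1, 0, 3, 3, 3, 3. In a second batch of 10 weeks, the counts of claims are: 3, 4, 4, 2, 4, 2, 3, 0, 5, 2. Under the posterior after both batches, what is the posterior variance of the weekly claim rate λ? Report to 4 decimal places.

With a Gamma(shape α, rate β) prior, the Poisson likelihood is conjugate: the posterior is Gamma(α + ΣXᵢ, β + n).
Batch 1: sum of counts S = 15 over n = 8 weeks.
After batch 1: Gamma(α+S, β+n) = Gamma(7.5+15, 0.5+8) = Gamma(22.5, 8.5).
Batch 2: sum of counts S = 29 over n = 10 weeks.
After batch 2: Gamma(α+S, β+n) = Gamma(22.5+29, 8.5+10) = Gamma(51.5, 18.5).
Var = α/β² = 51.5/18.5² = 0.1505.

0.1505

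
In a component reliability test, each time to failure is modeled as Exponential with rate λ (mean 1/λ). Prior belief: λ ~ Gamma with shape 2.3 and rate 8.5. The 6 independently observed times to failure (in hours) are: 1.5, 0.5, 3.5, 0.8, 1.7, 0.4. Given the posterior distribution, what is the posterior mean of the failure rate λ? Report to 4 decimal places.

0.4911

With a Gamma(shape α, rate β) prior on the exponential rate λ, the posterior after n observations with total T = Σxᵢ is Gamma(α+n, β+T).
Sum of observations T = 8.4 hours; n = 6.
Posterior: Gamma(2.3+6, 8.5+8.4) = Gamma(8.3, 16.9).
Posterior mean of λ = α/β = 8.3/16.9 = 0.4911.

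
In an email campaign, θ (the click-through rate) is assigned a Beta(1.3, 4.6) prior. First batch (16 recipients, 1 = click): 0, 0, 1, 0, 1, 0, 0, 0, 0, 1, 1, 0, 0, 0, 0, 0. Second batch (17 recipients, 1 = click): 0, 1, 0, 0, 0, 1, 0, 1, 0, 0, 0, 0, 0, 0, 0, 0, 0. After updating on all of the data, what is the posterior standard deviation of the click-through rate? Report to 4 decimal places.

The Beta prior is conjugate to a Binomial/Bernoulli likelihood; the update adds successes to α and failures to β.
After batch 1: Beta(1.3+4, 4.6+12) = Beta(5.3, 16.6).
After batch 2: Beta(5.3+3, 16.6+14) = Beta(8.3, 30.6).
Var = αβ/((α+β)²(α+β+1)) = 8.3·30.6/(38.9²·39.9) = 0.00420656; SD = √0.00420656 = 0.0649.

0.0649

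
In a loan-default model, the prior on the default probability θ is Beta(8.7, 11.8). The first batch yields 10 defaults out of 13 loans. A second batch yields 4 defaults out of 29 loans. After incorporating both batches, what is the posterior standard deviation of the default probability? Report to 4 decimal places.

The Beta prior is conjugate to a Binomial/Bernoulli likelihood; the update adds successes to α and failures to β.
After batch 1: Beta(8.7+10, 11.8+3) = Beta(18.7, 14.8).
After batch 2: Beta(18.7+4, 14.8+25) = Beta(22.7, 39.8).
Var = αβ/((α+β)²(α+β+1)) = 22.7·39.8/(62.5²·63.5) = 0.00364230; SD = √0.00364230 = 0.0604.

0.0604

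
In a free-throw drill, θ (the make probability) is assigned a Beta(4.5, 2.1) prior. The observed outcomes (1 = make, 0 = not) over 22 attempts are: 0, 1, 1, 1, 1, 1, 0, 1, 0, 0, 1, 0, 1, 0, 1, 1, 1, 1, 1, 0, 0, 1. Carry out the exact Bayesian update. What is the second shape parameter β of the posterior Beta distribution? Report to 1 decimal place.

The Beta prior is conjugate to a Binomial/Bernoulli likelihood; the update adds successes to α and failures to β.
Posterior: Beta(α+k, β+n−k) = Beta(4.5+14, 2.1+8) = Beta(18.5, 10.1).
Posterior β = 10.1.

10.1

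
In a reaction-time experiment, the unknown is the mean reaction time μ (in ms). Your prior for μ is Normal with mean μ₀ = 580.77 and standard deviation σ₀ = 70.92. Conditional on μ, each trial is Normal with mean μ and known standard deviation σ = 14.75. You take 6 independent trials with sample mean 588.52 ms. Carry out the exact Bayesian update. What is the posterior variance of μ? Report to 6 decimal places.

For Normal data with known variance σ², a Normal(μ₀, σ₀²) prior on μ is conjugate. Posterior precision = 1/σ₀² + n/σ²; posterior mean is the precision-weighted average of μ₀ and x̄.
σ₀² = 70.92² = 5029.6464, σ² = 14.75² = 217.5625; σ² + n·σ₀² = 217.5625 + 6·5029.6464 = 30395.4409.
Posterior precision = 1/σ₀² + n/σ² = 1/5029.6464 + 6/217.5625 = (σ² + n·σ₀²)/(σ₀²σ²) = 30395.4409/(5029.6464·217.5625); posterior variance σₙ² = σ₀²σ²/(σ² + n·σ₀²) = 5029.6464·217.5625/30395.4409 = 36.000874.

36.000874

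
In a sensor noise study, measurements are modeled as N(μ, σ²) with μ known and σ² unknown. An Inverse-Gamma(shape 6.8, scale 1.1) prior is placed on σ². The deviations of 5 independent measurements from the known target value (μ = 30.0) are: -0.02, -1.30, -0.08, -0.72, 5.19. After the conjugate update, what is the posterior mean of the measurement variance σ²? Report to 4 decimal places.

1.8886

With known mean μ and an Inverse-Gamma(α, β) prior on σ², the Normal likelihood is conjugate: posterior is Inv-Gamma(α + n/2, β + Σ(xᵢ−μ)²/2).
Σ(xᵢ−μ)² = (-0.02)² + (-1.30)² + (-0.08)² + (-0.72)² + (5.19)² = 29.1513.
Posterior: Inv-Gamma(6.8 + 5/2, 1.1 + 29.1513/2) = Inv-Gamma(9.30, 15.67565).
E[σ²|data] = β/(α−1) = 15.67565/8.30 = 1.8886.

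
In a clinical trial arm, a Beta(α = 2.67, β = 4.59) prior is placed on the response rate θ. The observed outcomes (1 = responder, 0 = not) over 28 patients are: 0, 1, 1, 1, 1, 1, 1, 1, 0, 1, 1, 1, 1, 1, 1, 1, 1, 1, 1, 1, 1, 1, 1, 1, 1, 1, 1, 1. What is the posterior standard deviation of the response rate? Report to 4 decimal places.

The Beta prior is conjugate to a Binomial/Bernoulli likelihood; the update adds successes to α and failures to β.
Posterior: Beta(α+k, β+n−k) = Beta(2.67+26, 4.59+2) = Beta(28.67, 6.59).
Var = αβ/((α+β)²(α+β+1)) = 28.67·6.59/(35.26²·36.26) = 0.00419103; SD = √0.00419103 = 0.0647.

0.0647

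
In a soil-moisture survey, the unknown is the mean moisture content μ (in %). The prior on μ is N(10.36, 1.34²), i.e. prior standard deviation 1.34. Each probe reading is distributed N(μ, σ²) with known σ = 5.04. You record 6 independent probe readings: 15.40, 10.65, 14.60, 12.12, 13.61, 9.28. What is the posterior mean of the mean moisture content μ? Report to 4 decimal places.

For Normal data with known variance σ², a Normal(μ₀, σ₀²) prior on μ is conjugate. Posterior precision = 1/σ₀² + n/σ²; posterior mean is the precision-weighted average of μ₀ and x̄.
Σxᵢ = 15.40 + 10.65 + 14.60 + 12.12 + 13.61 + 9.28 = 75.66, so n·x̄ = 75.66.
σ₀² = 1.34² = 1.7956, σ² = 5.04² = 25.4016; σ² + n·σ₀² = 25.4016 + 6·1.7956 = 36.1752.
Posterior mean = (μ₀/σ₀² + n·x̄/σ²)/(1/σ₀² + n/σ²) = (σ²·μ₀ + σ₀²·n·x̄)/(σ² + n·σ₀²) = (25.4016·10.36 + 1.7956·75.66)/36.1752 = 399.015672/36.1752 = 11.0301.

11.0301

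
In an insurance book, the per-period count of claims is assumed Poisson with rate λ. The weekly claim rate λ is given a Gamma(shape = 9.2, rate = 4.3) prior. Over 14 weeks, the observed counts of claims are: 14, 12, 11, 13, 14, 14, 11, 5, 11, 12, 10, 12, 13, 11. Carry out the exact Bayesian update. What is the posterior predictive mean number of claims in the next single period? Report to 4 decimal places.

With a Gamma(shape α, rate β) prior, the Poisson likelihood is conjugate: the posterior is Gamma(α + ΣXᵢ, β + n).
Sum of counts S = 163 over n = 14 weeks.
Posterior: Gamma(α+S, β+n) = Gamma(9.2+163, 4.3+14) = Gamma(172.2, 18.3).
The predictive distribution for one future period is NegBinom with mean α/β = 9.4098.

9.4098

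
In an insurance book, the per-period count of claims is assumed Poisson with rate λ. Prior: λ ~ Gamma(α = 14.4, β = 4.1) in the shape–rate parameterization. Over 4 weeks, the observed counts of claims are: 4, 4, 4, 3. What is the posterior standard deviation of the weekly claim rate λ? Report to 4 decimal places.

With a Gamma(shape α, rate β) prior, the Poisson likelihood is conjugate: the posterior is Gamma(α + ΣXᵢ, β + n).
Sum of counts S = 15 over n = 4 weeks.
Posterior: Gamma(α+S, β+n) = Gamma(14.4+15, 4.1+4) = Gamma(29.4, 8.1).
SD = √α/β = √29.4/8.1 = 0.6694.

0.6694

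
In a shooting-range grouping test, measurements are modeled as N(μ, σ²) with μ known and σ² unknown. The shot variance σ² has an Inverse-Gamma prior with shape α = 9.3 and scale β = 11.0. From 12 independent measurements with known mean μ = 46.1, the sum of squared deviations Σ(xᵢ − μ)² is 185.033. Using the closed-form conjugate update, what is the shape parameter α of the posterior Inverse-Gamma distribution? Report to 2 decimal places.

15.30

With known mean μ and an Inverse-Gamma(α, β) prior on σ², the Normal likelihood is conjugate: posterior is Inv-Gamma(α + n/2, β + Σ(xᵢ−μ)²/2).
Posterior: Inv-Gamma(9.3 + 12/2, 11.0 + 185.033/2) = Inv-Gamma(15.30, 103.5165).
Posterior α = 15.30.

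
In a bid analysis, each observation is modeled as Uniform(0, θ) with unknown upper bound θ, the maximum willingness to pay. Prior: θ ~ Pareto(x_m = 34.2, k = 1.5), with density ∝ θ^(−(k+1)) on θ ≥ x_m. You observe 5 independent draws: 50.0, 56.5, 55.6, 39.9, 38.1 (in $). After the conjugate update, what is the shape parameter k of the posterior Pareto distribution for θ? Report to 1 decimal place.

A Pareto(scale x_m, shape k) prior on the upper bound θ of Uniform(0, θ) is conjugate: posterior is Pareto(max(x_m, max xᵢ), k + n).
Sample maximum = 56.5; prior scale x_m = 34.2 → posterior scale = max = 56.5.
Posterior shape = 1.5 + 5 = 6.5.
Posterior shape k = 6.5.

6.5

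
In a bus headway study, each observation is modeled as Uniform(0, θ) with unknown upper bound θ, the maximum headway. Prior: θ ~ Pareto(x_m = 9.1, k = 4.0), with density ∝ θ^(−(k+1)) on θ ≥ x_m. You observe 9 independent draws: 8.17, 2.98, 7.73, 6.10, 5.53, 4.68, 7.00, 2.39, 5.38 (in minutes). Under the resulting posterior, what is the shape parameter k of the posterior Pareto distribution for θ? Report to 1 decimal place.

A Pareto(scale x_m, shape k) prior on the upper bound θ of Uniform(0, θ) is conjugate: posterior is Pareto(max(x_m, max xᵢ), k + n).
Sample maximum = 8.17; prior scale x_m = 9.1 → posterior scale = max = 9.10.
Posterior shape = 4.0 + 9 = 13.0.
Posterior shape k = 13.0.

13.0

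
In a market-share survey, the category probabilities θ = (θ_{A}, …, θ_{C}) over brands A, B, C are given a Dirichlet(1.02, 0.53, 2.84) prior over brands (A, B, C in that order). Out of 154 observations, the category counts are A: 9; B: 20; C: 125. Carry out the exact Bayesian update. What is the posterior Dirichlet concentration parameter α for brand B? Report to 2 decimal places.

20.53

The Dirichlet prior is conjugate to the Multinomial likelihood: each posterior αⱼ = prior αⱼ + observed count nⱼ.
Posterior concentration: (10.02, 20.53, 127.84), total = 158.39.
α_{B} = 0.53 + 20 = 20.53.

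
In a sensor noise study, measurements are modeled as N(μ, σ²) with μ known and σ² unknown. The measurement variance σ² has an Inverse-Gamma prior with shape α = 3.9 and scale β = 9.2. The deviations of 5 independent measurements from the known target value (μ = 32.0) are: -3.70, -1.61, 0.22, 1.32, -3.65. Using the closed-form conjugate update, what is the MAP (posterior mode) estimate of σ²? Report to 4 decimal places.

With known mean μ and an Inverse-Gamma(α, β) prior on σ², the Normal likelihood is conjugate: posterior is Inv-Gamma(α + n/2, β + Σ(xᵢ−μ)²/2).
Σ(xᵢ−μ)² = (-3.70)² + (-1.61)² + (0.22)² + (1.32)² + (-3.65)² = 31.3954.
Posterior: Inv-Gamma(3.9 + 5/2, 9.2 + 31.3954/2) = Inv-Gamma(6.40, 24.89770).
Mode = β/(α+1) = 24.89770/7.40 = 3.3646.

3.3646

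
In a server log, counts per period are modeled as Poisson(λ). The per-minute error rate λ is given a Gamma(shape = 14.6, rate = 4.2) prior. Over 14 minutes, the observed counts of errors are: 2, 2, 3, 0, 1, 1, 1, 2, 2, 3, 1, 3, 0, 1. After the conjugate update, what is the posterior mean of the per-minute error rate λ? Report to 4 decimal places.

2.0110

With a Gamma(shape α, rate β) prior, the Poisson likelihood is conjugate: the posterior is Gamma(α + ΣXᵢ, β + n).
Sum of counts S = 22 over n = 14 minutes.
Posterior: Gamma(α+S, β+n) = Gamma(14.6+22, 4.2+14) = Gamma(36.6, 18.2).
Posterior mean = α/β = 36.6/18.2 = 2.0110.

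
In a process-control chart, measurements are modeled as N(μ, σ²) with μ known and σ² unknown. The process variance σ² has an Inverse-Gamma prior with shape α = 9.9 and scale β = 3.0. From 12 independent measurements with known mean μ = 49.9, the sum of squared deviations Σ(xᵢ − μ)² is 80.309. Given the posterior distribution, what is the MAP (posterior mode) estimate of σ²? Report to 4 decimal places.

With known mean μ and an Inverse-Gamma(α, β) prior on σ², the Normal likelihood is conjugate: posterior is Inv-Gamma(α + n/2, β + Σ(xᵢ−μ)²/2).
Posterior: Inv-Gamma(9.9 + 12/2, 3.0 + 80.309/2) = Inv-Gamma(15.90, 43.1545).
Mode = β/(α+1) = 43.1545/16.90 = 2.5535.

2.5535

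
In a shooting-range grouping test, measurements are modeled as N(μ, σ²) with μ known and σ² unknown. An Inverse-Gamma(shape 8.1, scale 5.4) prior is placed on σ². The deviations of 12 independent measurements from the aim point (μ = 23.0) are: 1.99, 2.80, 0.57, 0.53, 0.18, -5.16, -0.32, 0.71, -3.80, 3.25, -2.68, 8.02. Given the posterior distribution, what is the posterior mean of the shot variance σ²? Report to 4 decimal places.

5.6098

With known mean μ and an Inverse-Gamma(α, β) prior on σ², the Normal likelihood is conjugate: posterior is Inv-Gamma(α + n/2, β + Σ(xᵢ−μ)²/2).
Σ(xᵢ−μ)² = (1.99)² + (2.80)² + (0.57)² + (0.53)² + (0.18)² + (-5.16)² + (-0.32)² + (0.71)² + (-3.80)² + (3.25)² + (-2.68)² + (8.02)² = 136.1757.
Posterior: Inv-Gamma(8.1 + 12/2, 5.4 + 136.1757/2) = Inv-Gamma(14.10, 73.48785).
E[σ²|data] = β/(α−1) = 73.48785/13.10 = 5.6098.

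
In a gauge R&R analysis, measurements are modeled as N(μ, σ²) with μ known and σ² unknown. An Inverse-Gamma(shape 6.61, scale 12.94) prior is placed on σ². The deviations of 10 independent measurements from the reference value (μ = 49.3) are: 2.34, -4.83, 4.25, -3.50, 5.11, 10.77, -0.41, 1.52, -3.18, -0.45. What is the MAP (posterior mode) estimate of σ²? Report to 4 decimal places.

9.5121

With known mean μ and an Inverse-Gamma(α, β) prior on σ², the Normal likelihood is conjugate: posterior is Inv-Gamma(α + n/2, β + Σ(xᵢ−μ)²/2).
Σ(xᵢ−μ)² = (2.34)² + (-4.83)² + (4.25)² + (-3.50)² + (5.11)² + (10.77)² + (-0.41)² + (1.52)² + (-3.18)² + (-0.45)² = 214.0154.
Posterior: Inv-Gamma(6.61 + 10/2, 12.94 + 214.0154/2) = Inv-Gamma(11.61, 119.94770).
Mode = β/(α+1) = 119.94770/12.61 = 9.5121.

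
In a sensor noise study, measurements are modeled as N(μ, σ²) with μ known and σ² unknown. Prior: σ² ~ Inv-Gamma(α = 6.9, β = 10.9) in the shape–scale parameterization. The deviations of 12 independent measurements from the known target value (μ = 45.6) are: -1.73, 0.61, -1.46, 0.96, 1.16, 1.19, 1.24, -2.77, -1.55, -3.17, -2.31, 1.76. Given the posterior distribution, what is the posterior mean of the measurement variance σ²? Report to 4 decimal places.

2.5662

With known mean μ and an Inverse-Gamma(α, β) prior on σ², the Normal likelihood is conjugate: posterior is Inv-Gamma(α + n/2, β + Σ(xᵢ−μ)²/2).
Σ(xᵢ−μ)² = (-1.73)² + (0.61)² + (-1.46)² + (0.96)² + (1.16)² + (1.19)² + (1.24)² + (-2.77)² + (-1.55)² + (-3.17)² + (-2.31)² + (1.76)² = 39.2755.
Posterior: Inv-Gamma(6.9 + 12/2, 10.9 + 39.2755/2) = Inv-Gamma(12.90, 30.53775).
E[σ²|data] = β/(α−1) = 30.53775/11.90 = 2.5662.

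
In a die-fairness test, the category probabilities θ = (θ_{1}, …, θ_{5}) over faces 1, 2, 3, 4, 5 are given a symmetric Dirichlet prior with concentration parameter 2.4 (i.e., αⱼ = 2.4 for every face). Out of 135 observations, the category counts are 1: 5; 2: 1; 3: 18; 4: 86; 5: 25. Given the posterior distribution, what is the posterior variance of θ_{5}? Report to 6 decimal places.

The Dirichlet prior is conjugate to the Multinomial likelihood: each posterior αⱼ = prior αⱼ + observed count nⱼ.
Posterior concentration: (7.4, 3.4, 20.4, 88.4, 27.4), total = 147.0.
Var[θ_j] = α_j(Σα−α_j)/((Σα)²(Σα+1)) = 27.4·119.6/(147.0²·148.0) = 0.001025.

0.001025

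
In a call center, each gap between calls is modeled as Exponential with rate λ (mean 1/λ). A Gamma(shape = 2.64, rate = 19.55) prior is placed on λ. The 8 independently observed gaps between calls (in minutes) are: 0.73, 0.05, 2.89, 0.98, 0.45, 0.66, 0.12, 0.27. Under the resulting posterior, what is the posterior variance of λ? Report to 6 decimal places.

0.016109

With a Gamma(shape α, rate β) prior on the exponential rate λ, the posterior after n observations with total T = Σxᵢ is Gamma(α+n, β+T).
Sum of observations T = 6.15 minutes; n = 8.
Posterior: Gamma(2.64+8, 19.55+6.15) = Gamma(10.64, 25.70).
Var = α/β² = 0.016109.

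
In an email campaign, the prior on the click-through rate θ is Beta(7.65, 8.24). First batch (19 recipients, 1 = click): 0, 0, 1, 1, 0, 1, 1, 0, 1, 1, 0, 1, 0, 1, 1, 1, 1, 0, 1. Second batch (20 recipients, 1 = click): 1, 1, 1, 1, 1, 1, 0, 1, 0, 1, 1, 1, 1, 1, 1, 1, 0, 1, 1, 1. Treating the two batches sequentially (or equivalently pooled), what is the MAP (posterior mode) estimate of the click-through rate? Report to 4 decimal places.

0.6740

The Beta prior is conjugate to a Binomial/Bernoulli likelihood; the update adds successes to α and failures to β.
After batch 1: Beta(7.65+12, 8.24+7) = Beta(19.65, 15.24).
After batch 2: Beta(19.65+17, 15.24+3) = Beta(36.65, 18.24).
Mode of Beta(a,b) for a,b>1 is (a−1)/(a+b−2) = 35.65/52.89 = 0.6740.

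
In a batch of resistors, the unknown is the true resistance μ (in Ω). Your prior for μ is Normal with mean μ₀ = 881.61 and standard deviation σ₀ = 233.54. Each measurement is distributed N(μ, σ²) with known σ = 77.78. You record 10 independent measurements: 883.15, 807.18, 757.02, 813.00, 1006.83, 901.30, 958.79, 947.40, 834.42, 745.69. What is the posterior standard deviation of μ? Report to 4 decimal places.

For Normal data with known variance σ², a Normal(μ₀, σ₀²) prior on μ is conjugate. Posterior precision = 1/σ₀² + n/σ²; posterior mean is the precision-weighted average of μ₀ and x̄.
σ₀² = 233.54² = 54540.9316, σ² = 77.78² = 6049.7284; σ² + n·σ₀² = 6049.7284 + 10·54540.9316 = 551459.0444.
Posterior precision = 1/σ₀² + n/σ² = 1/54540.9316 + 10/6049.7284 = (σ² + n·σ₀²)/(σ₀²σ²) = 551459.0444/(54540.9316·6049.7284); posterior variance σₙ² = σ₀²σ²/(σ² + n·σ₀²) = 54540.9316·6049.7284/551459.0444 = 598.336044.
Posterior SD = √σₙ² = √(54540.9316·6049.7284/551459.0444) = 24.4609.

24.4609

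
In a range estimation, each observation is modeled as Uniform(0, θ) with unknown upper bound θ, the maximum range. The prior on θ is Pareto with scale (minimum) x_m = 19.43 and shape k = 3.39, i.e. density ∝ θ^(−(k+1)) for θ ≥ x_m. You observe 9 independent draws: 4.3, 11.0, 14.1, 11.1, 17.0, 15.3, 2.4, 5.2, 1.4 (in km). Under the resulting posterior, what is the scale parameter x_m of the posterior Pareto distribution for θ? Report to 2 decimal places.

A Pareto(scale x_m, shape k) prior on the upper bound θ of Uniform(0, θ) is conjugate: posterior is Pareto(max(x_m, max xᵢ), k + n).
Sample maximum = 17.0; prior scale x_m = 19.43 → posterior scale = max = 19.43.
Posterior shape = 3.39 + 9 = 12.39.
Posterior scale x_m = 19.43.

19.43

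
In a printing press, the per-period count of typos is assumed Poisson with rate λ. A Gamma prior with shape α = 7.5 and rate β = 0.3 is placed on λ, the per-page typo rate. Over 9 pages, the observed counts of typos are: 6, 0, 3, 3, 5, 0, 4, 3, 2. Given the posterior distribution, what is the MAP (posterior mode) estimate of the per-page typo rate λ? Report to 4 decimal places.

3.4946

With a Gamma(shape α, rate β) prior, the Poisson likelihood is conjugate: the posterior is Gamma(α + ΣXᵢ, β + n).
Sum of counts S = 26 over n = 9 pages.
Posterior: Gamma(α+S, β+n) = Gamma(7.5+26, 0.3+9) = Gamma(33.5, 9.3).
Mode of Gamma(α,β) for α≥1 is (α−1)/β = 32.5/9.3 = 3.4946.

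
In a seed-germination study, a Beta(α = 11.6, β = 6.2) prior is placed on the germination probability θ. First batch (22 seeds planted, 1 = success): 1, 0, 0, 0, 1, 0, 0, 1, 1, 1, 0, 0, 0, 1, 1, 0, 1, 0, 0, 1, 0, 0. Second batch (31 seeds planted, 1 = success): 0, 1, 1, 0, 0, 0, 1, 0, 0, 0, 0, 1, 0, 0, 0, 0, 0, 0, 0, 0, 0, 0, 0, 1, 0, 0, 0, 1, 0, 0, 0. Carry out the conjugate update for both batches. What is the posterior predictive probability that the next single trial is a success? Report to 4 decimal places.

The Beta prior is conjugate to a Binomial/Bernoulli likelihood; the update adds successes to α and failures to β.
After batch 1: Beta(11.6+9, 6.2+13) = Beta(20.6, 19.2).
After batch 2: Beta(20.6+6, 19.2+25) = Beta(26.6, 44.2).
For a single future Bernoulli trial, P(success | data) = α/(α+β) = 0.3757.

0.3757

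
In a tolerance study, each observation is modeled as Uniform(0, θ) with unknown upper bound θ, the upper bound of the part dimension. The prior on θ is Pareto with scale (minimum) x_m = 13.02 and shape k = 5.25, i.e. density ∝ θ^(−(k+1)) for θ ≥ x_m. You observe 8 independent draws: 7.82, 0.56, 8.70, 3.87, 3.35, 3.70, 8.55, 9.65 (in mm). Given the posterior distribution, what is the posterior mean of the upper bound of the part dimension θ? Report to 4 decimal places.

A Pareto(scale x_m, shape k) prior on the upper bound θ of Uniform(0, θ) is conjugate: posterior is Pareto(max(x_m, max xᵢ), k + n).
Sample maximum = 9.65; prior scale x_m = 13.02 → posterior scale = max = 13.02.
Posterior shape = 5.25 + 8 = 13.25.
E[θ|data] = k·x_m/(k−1) = 13.25·13.02/12.25 = 14.0829.

14.0829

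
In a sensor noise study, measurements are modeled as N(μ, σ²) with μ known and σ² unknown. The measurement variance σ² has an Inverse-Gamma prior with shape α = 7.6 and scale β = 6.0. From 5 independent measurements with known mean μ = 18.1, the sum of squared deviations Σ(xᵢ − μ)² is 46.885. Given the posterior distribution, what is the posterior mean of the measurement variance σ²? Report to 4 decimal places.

With known mean μ and an Inverse-Gamma(α, β) prior on σ², the Normal likelihood is conjugate: posterior is Inv-Gamma(α + n/2, β + Σ(xᵢ−μ)²/2).
Posterior: Inv-Gamma(7.6 + 5/2, 6.0 + 46.885/2) = Inv-Gamma(10.10, 29.4425).
E[σ²|data] = β/(α−1) = 29.4425/9.10 = 3.2354.

3.2354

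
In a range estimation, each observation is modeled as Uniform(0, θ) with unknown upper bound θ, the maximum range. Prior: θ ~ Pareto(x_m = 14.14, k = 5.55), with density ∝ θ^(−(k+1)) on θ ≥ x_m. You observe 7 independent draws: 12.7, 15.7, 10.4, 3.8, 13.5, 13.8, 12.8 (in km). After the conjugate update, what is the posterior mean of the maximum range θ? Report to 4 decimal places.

A Pareto(scale x_m, shape k) prior on the upper bound θ of Uniform(0, θ) is conjugate: posterior is Pareto(max(x_m, max xᵢ), k + n).
Sample maximum = 15.7; prior scale x_m = 14.14 → posterior scale = max = 15.70.
Posterior shape = 5.55 + 7 = 12.55.
E[θ|data] = k·x_m/(k−1) = 12.55·15.70/11.55 = 17.0593.

17.0593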